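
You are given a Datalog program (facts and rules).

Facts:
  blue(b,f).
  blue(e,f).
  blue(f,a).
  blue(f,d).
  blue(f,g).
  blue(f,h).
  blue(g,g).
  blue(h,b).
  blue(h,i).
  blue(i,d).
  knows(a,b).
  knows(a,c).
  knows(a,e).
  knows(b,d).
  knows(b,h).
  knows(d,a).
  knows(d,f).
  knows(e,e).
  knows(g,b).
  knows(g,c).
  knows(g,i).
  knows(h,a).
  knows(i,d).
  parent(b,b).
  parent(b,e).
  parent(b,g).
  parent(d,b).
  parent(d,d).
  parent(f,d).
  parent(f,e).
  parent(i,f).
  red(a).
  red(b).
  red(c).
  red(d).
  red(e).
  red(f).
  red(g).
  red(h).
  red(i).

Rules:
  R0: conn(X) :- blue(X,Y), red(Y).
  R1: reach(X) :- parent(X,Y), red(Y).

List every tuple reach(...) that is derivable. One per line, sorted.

round 1: derive reach(b) via R1 from parent(b,b), red(b)
round 1: derive reach(d) via R1 from parent(d,b), red(b)
round 1: derive reach(f) via R1 from parent(f,d), red(d)
round 1: derive reach(i) via R1 from parent(i,f), red(f)

reach(b)
reach(d)
reach(f)
reach(i)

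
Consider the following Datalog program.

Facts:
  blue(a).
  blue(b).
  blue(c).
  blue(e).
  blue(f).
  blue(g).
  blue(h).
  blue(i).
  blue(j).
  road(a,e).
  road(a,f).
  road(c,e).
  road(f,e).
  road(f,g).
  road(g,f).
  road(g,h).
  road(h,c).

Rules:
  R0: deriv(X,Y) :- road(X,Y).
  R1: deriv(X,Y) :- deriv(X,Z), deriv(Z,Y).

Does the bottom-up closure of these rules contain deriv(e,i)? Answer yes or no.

round 1: derive deriv(a,e) via R0 from road(a,e)
round 1: derive deriv(a,f) via R0 from road(a,f)
round 1: derive deriv(c,e) via R0 from road(c,e)
round 1: derive deriv(f,e) via R0 from road(f,e)
round 1: derive deriv(f,g) via R0 from road(f,g)
round 1: derive deriv(g,f) via R0 from road(g,f)
round 1: derive deriv(g,h) via R0 from road(g,h)
round 1: derive deriv(h,c) via R0 from road(h,c)
round 2: derive deriv(a,g) via R1 from deriv(a,f), deriv(f,g)
round 2: derive deriv(f,f) via R1 from deriv(f,g), deriv(g,f)
round 2: derive deriv(f,h) via R1 from deriv(f,g), deriv(g,h)
round 2: derive deriv(g,c) via R1 from deriv(g,h), deriv(h,c)
round 2: derive deriv(g,e) via R1 from deriv(g,f), deriv(f,e)
round 2: derive deriv(g,g) via R1 from deriv(g,f), deriv(f,g)
round 2: derive deriv(h,e) via R1 from deriv(h,c), deriv(c,e)
round 3: derive deriv(a,c) via R1 from deriv(a,g), deriv(g,c)
round 3: derive deriv(a,h) via R1 from deriv(a,f), deriv(f,h)
round 3: derive deriv(f,c) via R1 from deriv(f,g), deriv(g,c)

no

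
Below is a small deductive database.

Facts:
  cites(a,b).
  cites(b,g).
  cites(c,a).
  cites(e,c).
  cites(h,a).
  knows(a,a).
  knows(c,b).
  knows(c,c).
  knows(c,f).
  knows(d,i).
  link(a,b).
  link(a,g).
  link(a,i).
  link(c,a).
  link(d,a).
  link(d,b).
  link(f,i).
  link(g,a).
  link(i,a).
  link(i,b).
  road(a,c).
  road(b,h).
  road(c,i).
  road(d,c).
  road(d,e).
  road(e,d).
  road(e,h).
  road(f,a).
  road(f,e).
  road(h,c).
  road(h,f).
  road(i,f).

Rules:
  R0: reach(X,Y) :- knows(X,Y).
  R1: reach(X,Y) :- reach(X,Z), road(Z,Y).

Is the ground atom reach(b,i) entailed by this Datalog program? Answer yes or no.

no

round 1: derive reach(a,a) via R0 from knows(a,a)
round 1: derive reach(c,b) via R0 from knows(c,b)
round 1: derive reach(c,c) via R0 from knows(c,c)
round 1: derive reach(c,f) via R0 from knows(c,f)
round 1: derive reach(d,i) via R0 from knows(d,i)
round 2: derive reach(a,c) via R1 from reach(a,a), road(a,c)
round 2: derive reach(c,a) via R1 from reach(c,f), road(f,a)
round 2: derive reach(c,e) via R1 from reach(c,f), road(f,e)
round 2: derive reach(c,h) via R1 from reach(c,b), road(b,h)
round 2: derive reach(c,i) via R1 from reach(c,c), road(c,i)
round 2: derive reach(d,f) via R1 from reach(d,i), road(i,f)
round 3: derive reach(a,i) via R1 from reach(a,c), road(c,i)
round 3: derive reach(c,d) via R1 from reach(c,e), road(e,d)
round 3: derive reach(d,a) via R1 from reach(d,f), road(f,a)
round 3: derive reach(d,e) via R1 from reach(d,f), road(f,e)
round 4: derive reach(a,f) via R1 from reach(a,i), road(i,f)
round 4: derive reach(d,c) via R1 from reach(d,a), road(a,c)
round 4: derive reach(d,d) via R1 from reach(d,e), road(e,d)
round 4: derive reach(d,h) via R1 from reach(d,e), road(e,h)
round 5: derive reach(a,e) via R1 from reach(a,f), road(f,e)
round 6: derive reach(a,d) via R1 from reach(a,e), road(e,d)
round 6: derive reach(a,h) via R1 from reach(a,e), road(e,h)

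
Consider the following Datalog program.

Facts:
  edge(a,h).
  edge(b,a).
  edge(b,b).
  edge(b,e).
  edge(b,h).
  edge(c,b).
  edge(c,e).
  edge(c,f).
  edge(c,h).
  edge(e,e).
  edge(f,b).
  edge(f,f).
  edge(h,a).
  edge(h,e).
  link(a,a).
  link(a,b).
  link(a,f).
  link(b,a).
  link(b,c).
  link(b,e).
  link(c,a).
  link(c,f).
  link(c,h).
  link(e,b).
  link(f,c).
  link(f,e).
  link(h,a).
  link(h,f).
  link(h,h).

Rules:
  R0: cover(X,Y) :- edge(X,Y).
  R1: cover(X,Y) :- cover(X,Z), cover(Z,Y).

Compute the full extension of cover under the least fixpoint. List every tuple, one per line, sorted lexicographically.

round 1: derive cover(a,h) via R0 from edge(a,h)
round 1: derive cover(b,a) via R0 from edge(b,a)
round 1: derive cover(b,b) via R0 from edge(b,b)
round 1: derive cover(b,e) via R0 from edge(b,e)
round 1: derive cover(b,h) via R0 from edge(b,h)
round 1: derive cover(c,b) via R0 from edge(c,b)
round 1: derive cover(c,e) via R0 from edge(c,e)
round 1: derive cover(c,f) via R0 from edge(c,f)
round 1: derive cover(c,h) via R0 from edge(c,h)
round 1: derive cover(e,e) via R0 from edge(e,e)
round 1: derive cover(f,b) via R0 from edge(f,b)
round 1: derive cover(f,f) via R0 from edge(f,f)
round 1: derive cover(h,a) via R0 from edge(h,a)
round 1: derive cover(h,e) via R0 from edge(h,e)
round 2: derive cover(a,a) via R1 from cover(a,h), cover(h,a)
round 2: derive cover(a,e) via R1 from cover(a,h), cover(h,e)
round 2: derive cover(c,a) via R1 from cover(c,b), cover(b,a)
round 2: derive cover(f,a) via R1 from cover(f,b), cover(b,a)
round 2: derive cover(f,e) via R1 from cover(f,b), cover(b,e)
round 2: derive cover(f,h) via R1 from cover(f,b), cover(b,h)
round 2: derive cover(h,h) via R1 from cover(h,a), cover(a,h)

cover(a,a)
cover(a,e)
cover(a,h)
cover(b,a)
cover(b,b)
cover(b,e)
cover(b,h)
cover(c,a)
cover(c,b)
cover(c,e)
cover(c,f)
cover(c,h)
cover(e,e)
cover(f,a)
cover(f,b)
cover(f,e)
cover(f,f)
cover(f,h)
cover(h,a)
cover(h,e)
cover(h,h)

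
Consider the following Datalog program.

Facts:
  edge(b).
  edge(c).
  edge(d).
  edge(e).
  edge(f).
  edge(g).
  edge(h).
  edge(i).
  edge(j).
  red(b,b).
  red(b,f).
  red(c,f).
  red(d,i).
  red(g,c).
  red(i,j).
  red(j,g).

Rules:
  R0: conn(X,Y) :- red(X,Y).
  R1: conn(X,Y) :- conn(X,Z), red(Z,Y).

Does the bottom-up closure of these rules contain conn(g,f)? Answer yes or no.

round 1: derive conn(b,b) via R0 from red(b,b)
round 1: derive conn(b,f) via R0 from red(b,f)
round 1: derive conn(c,f) via R0 from red(c,f)
round 1: derive conn(d,i) via R0 from red(d,i)
round 1: derive conn(g,c) via R0 from red(g,c)
round 1: derive conn(i,j) via R0 from red(i,j)
round 1: derive conn(j,g) via R0 from red(j,g)
round 2: derive conn(d,j) via R1 from conn(d,i), red(i,j)
round 2: derive conn(g,f) via R1 from conn(g,c), red(c,f)
round 2: derive conn(i,g) via R1 from conn(i,j), red(j,g)
round 2: derive conn(j,c) via R1 from conn(j,g), red(g,c)
round 3: derive conn(d,g) via R1 from conn(d,j), red(j,g)
round 3: derive conn(i,c) via R1 from conn(i,g), red(g,c)
round 3: derive conn(j,f) via R1 from conn(j,c), red(c,f)
round 4: derive conn(d,c) via R1 from conn(d,g), red(g,c)
round 4: derive conn(i,f) via R1 from conn(i,c), red(c,f)
round 5: derive conn(d,f) via R1 from conn(d,c), red(c,f)

yes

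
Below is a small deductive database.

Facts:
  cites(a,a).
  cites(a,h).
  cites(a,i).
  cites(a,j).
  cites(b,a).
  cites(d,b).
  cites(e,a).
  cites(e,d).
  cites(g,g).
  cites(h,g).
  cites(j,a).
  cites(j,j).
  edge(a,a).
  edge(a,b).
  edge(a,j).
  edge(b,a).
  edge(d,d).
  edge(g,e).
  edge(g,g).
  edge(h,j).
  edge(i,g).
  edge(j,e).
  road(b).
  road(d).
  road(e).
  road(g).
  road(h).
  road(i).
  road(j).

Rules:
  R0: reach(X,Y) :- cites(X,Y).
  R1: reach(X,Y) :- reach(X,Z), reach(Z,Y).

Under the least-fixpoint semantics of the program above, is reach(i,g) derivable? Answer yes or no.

round 1: derive reach(a,a) via R0 from cites(a,a)
round 1: derive reach(a,h) via R0 from cites(a,h)
round 1: derive reach(a,i) via R0 from cites(a,i)
round 1: derive reach(a,j) via R0 from cites(a,j)
round 1: derive reach(b,a) via R0 from cites(b,a)
round 1: derive reach(d,b) via R0 from cites(d,b)
round 1: derive reach(e,a) via R0 from cites(e,a)
round 1: derive reach(e,d) via R0 from cites(e,d)
round 1: derive reach(g,g) via R0 from cites(g,g)
round 1: derive reach(h,g) via R0 from cites(h,g)
round 1: derive reach(j,a) via R0 from cites(j,a)
round 1: derive reach(j,j) via R0 from cites(j,j)
round 2: derive reach(a,g) via R1 from reach(a,h), reach(h,g)
round 2: derive reach(b,h) via R1 from reach(b,a), reach(a,h)
round 2: derive reach(b,i) via R1 from reach(b,a), reach(a,i)
round 2: derive reach(b,j) via R1 from reach(b,a), reach(a,j)
round 2: derive reach(d,a) via R1 from reach(d,b), reach(b,a)
round 2: derive reach(e,b) via R1 from reach(e,d), reach(d,b)
round 2: derive reach(e,h) via R1 from reach(e,a), reach(a,h)
round 2: derive reach(e,i) via R1 from reach(e,a), reach(a,i)
round 2: derive reach(e,j) via R1 from reach(e,a), reach(a,j)
round 2: derive reach(j,h) via R1 from reach(j,a), reach(a,h)
round 2: derive reach(j,i) via R1 from reach(j,a), reach(a,i)
round 3: derive reach(b,g) via R1 from reach(b,a), reach(a,g)
round 3: derive reach(d,g) via R1 from reach(d,a), reach(a,g)
round 3: derive reach(d,h) via R1 from reach(d,a), reach(a,h)
round 3: derive reach(d,i) via R1 from reach(d,a), reach(a,i)
round 3: derive reach(d,j) via R1 from reach(d,a), reach(a,j)
round 3: derive reach(e,g) via R1 from reach(e,a), reach(a,g)
round 3: derive reach(j,g) via R1 from reach(j,a), reach(a,g)

no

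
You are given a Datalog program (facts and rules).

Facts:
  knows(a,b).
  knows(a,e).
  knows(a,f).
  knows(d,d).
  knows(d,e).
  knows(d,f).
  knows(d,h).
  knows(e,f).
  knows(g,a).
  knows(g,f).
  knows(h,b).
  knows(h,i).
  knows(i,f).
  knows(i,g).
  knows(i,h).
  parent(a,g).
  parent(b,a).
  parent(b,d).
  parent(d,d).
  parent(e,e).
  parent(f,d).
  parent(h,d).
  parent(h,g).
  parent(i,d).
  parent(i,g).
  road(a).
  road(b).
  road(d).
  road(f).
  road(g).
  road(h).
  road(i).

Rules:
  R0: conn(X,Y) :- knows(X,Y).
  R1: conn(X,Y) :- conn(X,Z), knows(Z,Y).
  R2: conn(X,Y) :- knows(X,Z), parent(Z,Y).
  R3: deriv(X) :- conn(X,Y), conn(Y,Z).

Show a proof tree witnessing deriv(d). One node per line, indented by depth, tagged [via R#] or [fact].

deriv(d)  [via R3]
  conn(d,d)  [via R0]
    knows(d,d)  [fact]
  conn(d,d)  [via R0]
    knows(d,d)  [fact]

round 1: derive conn(a,b) via R0 from knows(a,b)
round 1: derive conn(a,e) via R0 from knows(a,e)
round 1: derive conn(a,f) via R0 from knows(a,f)
round 1: derive conn(d,d) via R0 from knows(d,d)
round 1: derive conn(d,e) via R0 from knows(d,e)
round 1: derive conn(d,f) via R0 from knows(d,f)
round 1: derive conn(d,h) via R0 from knows(d,h)
round 1: derive conn(e,f) via R0 from knows(e,f)
round 1: derive conn(g,a) via R0 from knows(g,a)
round 1: derive conn(g,f) via R0 from knows(g,f)
round 1: derive conn(h,b) via R0 from knows(h,b)
round 1: derive conn(h,i) via R0 from knows(h,i)
round 1: derive conn(i,f) via R0 from knows(i,f)
round 1: derive conn(i,g) via R0 from knows(i,g)
round 1: derive conn(i,h) via R0 from knows(i,h)
round 1: derive conn(a,a) via R2 from knows(a,b), parent(b,a)
round 1: derive conn(a,d) via R2 from knows(a,b), parent(b,d)
round 1: derive conn(d,g) via R2 from knows(d,h), parent(h,g)
round 1: derive conn(e,d) via R2 from knows(e,f), parent(f,d)
round 1: derive conn(g,d) via R2 from knows(g,f), parent(f,d)
round 1: derive conn(g,g) via R2 from knows(g,a), parent(a,g)
round 1: derive conn(h,a) via R2 from knows(h,b), parent(b,a)
round 1: derive conn(h,d) via R2 from knows(h,b), parent(b,d)
round 1: derive conn(h,g) via R2 from knows(h,i), parent(i,g)
round 1: derive conn(i,d) via R2 from knows(i,f), parent(f,d)
round 2: derive conn(a,h) via R1 from conn(a,d), knows(d,h)
round 2: derive conn(d,a) via R1 from conn(d,g), knows(g,a)
round 2: derive conn(d,b) via R1 from conn(d,h), knows(h,b)
round 2: derive conn(d,i) via R1 from conn(d,h), knows(h,i)
round 2: derive conn(e,e) via R1 from conn(e,d), knows(d,e)
round 2: derive conn(e,h) via R1 from conn(e,d), knows(d,h)
round 2: derive conn(g,b) via R1 from conn(g,a), knows(a,b)
round 2: derive conn(g,e) via R1 from conn(g,a), knows(a,e)
round 2: derive conn(g,h) via R1 from conn(g,d), knows(d,h)
round 2: derive conn(h,e) via R1 from conn(h,a), knows(a,e)
round 2: derive conn(h,f) via R1 from conn(h,a), knows(a,f)
round 2: derive conn(h,h) via R1 from conn(h,d), knows(d,h)
round 2: derive conn(i,a) via R1 from conn(i,g), knows(g,a)
round 2: derive conn(i,b) via R1 from conn(i,h), knows(h,b)
round 2: derive conn(i,e) via R1 from conn(i,d), knows(d,e)
round 2: derive conn(i,i) via R1 from conn(i,h), knows(h,i)
round 2: derive deriv(a) via R3 from conn(a,a), conn(a,a)
round 2: derive deriv(d) via R3 from conn(d,d), conn(d,d)
round 2: derive deriv(e) via R3 from conn(e,d), conn(d,d)
round 2: derive deriv(g) via R3 from conn(g,a), conn(a,a)
round 2: derive deriv(h) via R3 from conn(h,a), conn(a,a)
round 2: derive deriv(i) via R3 from conn(i,d), conn(d,d)
round 3: derive conn(a,i) via R1 from conn(a,h), knows(h,i)
round 3: derive conn(e,b) via R1 from conn(e,h), knows(h,b)
round 3: derive conn(e,i) via R1 from conn(e,h), knows(h,i)
round 3: derive conn(g,i) via R1 from conn(g,h), knows(h,i)
round 4: derive conn(a,g) via R1 from conn(a,i), knows(i,g)
round 4: derive conn(e,g) via R1 from conn(e,i), knows(i,g)
round 5: derive conn(e,a) via R1 from conn(e,g), knows(g,a)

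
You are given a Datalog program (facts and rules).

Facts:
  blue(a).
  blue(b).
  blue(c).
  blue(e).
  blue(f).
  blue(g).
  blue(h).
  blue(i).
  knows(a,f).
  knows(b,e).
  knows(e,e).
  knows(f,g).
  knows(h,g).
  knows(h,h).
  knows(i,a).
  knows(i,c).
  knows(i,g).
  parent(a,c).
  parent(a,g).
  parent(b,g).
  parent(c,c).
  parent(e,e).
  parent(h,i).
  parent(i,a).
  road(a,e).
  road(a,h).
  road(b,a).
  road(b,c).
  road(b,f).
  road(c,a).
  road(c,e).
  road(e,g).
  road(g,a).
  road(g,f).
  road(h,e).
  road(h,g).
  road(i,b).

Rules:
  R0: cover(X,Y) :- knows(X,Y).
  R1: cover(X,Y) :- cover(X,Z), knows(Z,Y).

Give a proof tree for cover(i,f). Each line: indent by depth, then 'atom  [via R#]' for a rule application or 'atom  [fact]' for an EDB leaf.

cover(i,f)  [via R1]
  cover(i,a)  [via R0]
    knows(i,a)  [fact]
  knows(a,f)  [fact]

round 1: derive cover(a,f) via R0 from knows(a,f)
round 1: derive cover(b,e) via R0 from knows(b,e)
round 1: derive cover(e,e) via R0 from knows(e,e)
round 1: derive cover(f,g) via R0 from knows(f,g)
round 1: derive cover(h,g) via R0 from knows(h,g)
round 1: derive cover(h,h) via R0 from knows(h,h)
round 1: derive cover(i,a) via R0 from knows(i,a)
round 1: derive cover(i,c) via R0 from knows(i,c)
round 1: derive cover(i,g) via R0 from knows(i,g)
round 2: derive cover(a,g) via R1 from cover(a,f), knows(f,g)
round 2: derive cover(i,f) via R1 from cover(i,a), knows(a,f)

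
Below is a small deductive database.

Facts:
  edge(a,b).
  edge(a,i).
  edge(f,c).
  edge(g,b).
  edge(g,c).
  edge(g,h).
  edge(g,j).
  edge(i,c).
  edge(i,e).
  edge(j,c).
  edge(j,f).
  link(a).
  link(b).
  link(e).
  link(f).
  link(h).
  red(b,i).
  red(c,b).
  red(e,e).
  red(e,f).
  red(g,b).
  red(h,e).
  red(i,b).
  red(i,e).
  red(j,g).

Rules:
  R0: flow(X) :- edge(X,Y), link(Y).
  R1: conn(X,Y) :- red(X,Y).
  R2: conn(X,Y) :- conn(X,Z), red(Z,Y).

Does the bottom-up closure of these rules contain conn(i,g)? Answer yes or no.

no

round 1: derive conn(b,i) via R1 from red(b,i)
round 1: derive conn(c,b) via R1 from red(c,b)
round 1: derive conn(e,e) via R1 from red(e,e)
round 1: derive conn(e,f) via R1 from red(e,f)
round 1: derive conn(g,b) via R1 from red(g,b)
round 1: derive conn(h,e) via R1 from red(h,e)
round 1: derive conn(i,b) via R1 from red(i,b)
round 1: derive conn(i,e) via R1 from red(i,e)
round 1: derive conn(j,g) via R1 from red(j,g)
round 2: derive conn(b,b) via R2 from conn(b,i), red(i,b)
round 2: derive conn(b,e) via R2 from conn(b,i), red(i,e)
round 2: derive conn(c,i) via R2 from conn(c,b), red(b,i)
round 2: derive conn(g,i) via R2 from conn(g,b), red(b,i)
round 2: derive conn(h,f) via R2 from conn(h,e), red(e,f)
round 2: derive conn(i,f) via R2 from conn(i,e), red(e,f)
round 2: derive conn(i,i) via R2 from conn(i,b), red(b,i)
round 2: derive conn(j,b) via R2 from conn(j,g), red(g,b)
round 3: derive conn(b,f) via R2 from conn(b,e), red(e,f)
round 3: derive conn(c,e) via R2 from conn(c,i), red(i,e)
round 3: derive conn(g,e) via R2 from conn(g,i), red(i,e)
round 3: derive conn(j,i) via R2 from conn(j,b), red(b,i)
round 4: derive conn(c,f) via R2 from conn(c,e), red(e,f)
round 4: derive conn(g,f) via R2 from conn(g,e), red(e,f)
round 4: derive conn(j,e) via R2 from conn(j,i), red(i,e)
round 5: derive conn(j,f) via R2 from conn(j,e), red(e,f)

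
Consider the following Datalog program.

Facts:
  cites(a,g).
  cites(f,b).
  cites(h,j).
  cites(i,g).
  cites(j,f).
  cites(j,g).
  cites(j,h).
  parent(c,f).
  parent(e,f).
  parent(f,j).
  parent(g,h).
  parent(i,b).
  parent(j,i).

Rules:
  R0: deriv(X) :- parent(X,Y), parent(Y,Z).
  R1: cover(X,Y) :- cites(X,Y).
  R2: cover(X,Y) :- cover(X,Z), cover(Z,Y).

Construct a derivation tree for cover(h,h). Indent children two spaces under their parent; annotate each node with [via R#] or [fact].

cover(h,h)  [via R2]
  cover(h,j)  [via R1]
    cites(h,j)  [fact]
  cover(j,h)  [via R1]
    cites(j,h)  [fact]

round 1: derive cover(a,g) via R1 from cites(a,g)
round 1: derive cover(f,b) via R1 from cites(f,b)
round 1: derive cover(h,j) via R1 from cites(h,j)
round 1: derive cover(i,g) via R1 from cites(i,g)
round 1: derive cover(j,f) via R1 from cites(j,f)
round 1: derive cover(j,g) via R1 from cites(j,g)
round 1: derive cover(j,h) via R1 from cites(j,h)
round 2: derive cover(h,f) via R2 from cover(h,j), cover(j,f)
round 2: derive cover(h,g) via R2 from cover(h,j), cover(j,g)
round 2: derive cover(h,h) via R2 from cover(h,j), cover(j,h)
round 2: derive cover(j,b) via R2 from cover(j,f), cover(f,b)
round 2: derive cover(j,j) via R2 from cover(j,h), cover(h,j)
round 3: derive cover(h,b) via R2 from cover(h,f), cover(f,b)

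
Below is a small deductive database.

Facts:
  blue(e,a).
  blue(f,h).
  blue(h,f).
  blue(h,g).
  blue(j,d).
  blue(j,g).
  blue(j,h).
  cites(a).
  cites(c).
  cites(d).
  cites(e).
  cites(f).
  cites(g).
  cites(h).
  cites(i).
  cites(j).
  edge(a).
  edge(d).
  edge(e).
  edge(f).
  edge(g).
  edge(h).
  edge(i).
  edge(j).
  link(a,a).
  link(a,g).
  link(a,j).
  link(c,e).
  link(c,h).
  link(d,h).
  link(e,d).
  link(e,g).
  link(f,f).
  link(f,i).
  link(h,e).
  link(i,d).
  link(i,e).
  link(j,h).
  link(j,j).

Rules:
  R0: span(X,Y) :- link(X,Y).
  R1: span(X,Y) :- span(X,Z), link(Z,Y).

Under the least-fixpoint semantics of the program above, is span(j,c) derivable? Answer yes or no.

no

round 1: derive span(a,a) via R0 from link(a,a)
round 1: derive span(a,g) via R0 from link(a,g)
round 1: derive span(a,j) via R0 from link(a,j)
round 1: derive span(c,e) via R0 from link(c,e)
round 1: derive span(c,h) via R0 from link(c,h)
round 1: derive span(d,h) via R0 from link(d,h)
round 1: derive span(e,d) via R0 from link(e,d)
round 1: derive span(e,g) via R0 from link(e,g)
round 1: derive span(f,f) via R0 from link(f,f)
round 1: derive span(f,i) via R0 from link(f,i)
round 1: derive span(h,e) via R0 from link(h,e)
round 1: derive span(i,d) via R0 from link(i,d)
round 1: derive span(i,e) via R0 from link(i,e)
round 1: derive span(j,h) via R0 from link(j,h)
round 1: derive span(j,j) via R0 from link(j,j)
round 2: derive span(a,h) via R1 from span(a,j), link(j,h)
round 2: derive span(c,d) via R1 from span(c,e), link(e,d)
round 2: derive span(c,g) via R1 from span(c,e), link(e,g)
round 2: derive span(d,e) via R1 from span(d,h), link(h,e)
round 2: derive span(e,h) via R1 from span(e,d), link(d,h)
round 2: derive span(f,d) via R1 from span(f,i), link(i,d)
round 2: derive span(f,e) via R1 from span(f,i), link(i,e)
round 2: derive span(h,d) via R1 from span(h,e), link(e,d)
round 2: derive span(h,g) via R1 from span(h,e), link(e,g)
round 2: derive span(i,g) via R1 from span(i,e), link(e,g)
round 2: derive span(i,h) via R1 from span(i,d), link(d,h)
round 2: derive span(j,e) via R1 from span(j,h), link(h,e)
round 3: derive span(a,e) via R1 from span(a,h), link(h,e)
round 3: derive span(d,d) via R1 from span(d,e), link(e,d)
round 3: derive span(d,g) via R1 from span(d,e), link(e,g)
round 3: derive span(e,e) via R1 from span(e,h), link(h,e)
round 3: derive span(f,g) via R1 from span(f,e), link(e,g)
round 3: derive span(f,h) via R1 from span(f,d), link(d,h)
round 3: derive span(h,h) via R1 from span(h,d), link(d,h)
round 3: derive span(j,d) via R1 from span(j,e), link(e,d)
round 3: derive span(j,g) via R1 from span(j,e), link(e,g)
round 4: derive span(a,d) via R1 from span(a,e), link(e,d)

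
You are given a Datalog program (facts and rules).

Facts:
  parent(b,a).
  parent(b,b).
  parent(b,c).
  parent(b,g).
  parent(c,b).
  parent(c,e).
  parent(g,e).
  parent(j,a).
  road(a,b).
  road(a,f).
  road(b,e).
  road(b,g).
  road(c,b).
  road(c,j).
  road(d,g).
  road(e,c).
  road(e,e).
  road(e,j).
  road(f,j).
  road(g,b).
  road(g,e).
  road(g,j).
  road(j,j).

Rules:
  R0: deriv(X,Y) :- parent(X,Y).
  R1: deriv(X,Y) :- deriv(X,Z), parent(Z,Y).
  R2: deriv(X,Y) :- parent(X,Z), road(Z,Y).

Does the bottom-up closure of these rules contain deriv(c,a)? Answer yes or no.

round 1: derive deriv(b,a) via R0 from parent(b,a)
round 1: derive deriv(b,b) via R0 from parent(b,b)
round 1: derive deriv(b,c) via R0 from parent(b,c)
round 1: derive deriv(b,g) via R0 from parent(b,g)
round 1: derive deriv(c,b) via R0 from parent(c,b)
round 1: derive deriv(c,e) via R0 from parent(c,e)
round 1: derive deriv(g,e) via R0 from parent(g,e)
round 1: derive deriv(j,a) via R0 from parent(j,a)
round 1: derive deriv(b,e) via R2 from parent(b,b), road(b,e)
round 1: derive deriv(b,f) via R2 from parent(b,a), road(a,f)
round 1: derive deriv(b,j) via R2 from parent(b,c), road(c,j)
round 1: derive deriv(c,c) via R2 from parent(c,e), road(e,c)
round 1: derive deriv(c,g) via R2 from parent(c,b), road(b,g)
round 1: derive deriv(c,j) via R2 from parent(c,e), road(e,j)
round 1: derive deriv(g,c) via R2 from parent(g,e), road(e,c)
round 1: derive deriv(g,j) via R2 from parent(g,e), road(e,j)
round 1: derive deriv(j,b) via R2 from parent(j,a), road(a,b)
round 1: derive deriv(j,f) via R2 from parent(j,a), road(a,f)
round 2: derive deriv(c,a) via R1 from deriv(c,b), parent(b,a)
round 2: derive deriv(g,a) via R1 from deriv(g,j), parent(j,a)
round 2: derive deriv(g,b) via R1 from deriv(g,c), parent(c,b)
round 2: derive deriv(j,c) via R1 from deriv(j,b), parent(b,c)
round 2: derive deriv(j,g) via R1 from deriv(j,b), parent(b,g)
round 3: derive deriv(g,g) via R1 from deriv(g,b), parent(b,g)
round 3: derive deriv(j,e) via R1 from deriv(j,c), parent(c,e)

yes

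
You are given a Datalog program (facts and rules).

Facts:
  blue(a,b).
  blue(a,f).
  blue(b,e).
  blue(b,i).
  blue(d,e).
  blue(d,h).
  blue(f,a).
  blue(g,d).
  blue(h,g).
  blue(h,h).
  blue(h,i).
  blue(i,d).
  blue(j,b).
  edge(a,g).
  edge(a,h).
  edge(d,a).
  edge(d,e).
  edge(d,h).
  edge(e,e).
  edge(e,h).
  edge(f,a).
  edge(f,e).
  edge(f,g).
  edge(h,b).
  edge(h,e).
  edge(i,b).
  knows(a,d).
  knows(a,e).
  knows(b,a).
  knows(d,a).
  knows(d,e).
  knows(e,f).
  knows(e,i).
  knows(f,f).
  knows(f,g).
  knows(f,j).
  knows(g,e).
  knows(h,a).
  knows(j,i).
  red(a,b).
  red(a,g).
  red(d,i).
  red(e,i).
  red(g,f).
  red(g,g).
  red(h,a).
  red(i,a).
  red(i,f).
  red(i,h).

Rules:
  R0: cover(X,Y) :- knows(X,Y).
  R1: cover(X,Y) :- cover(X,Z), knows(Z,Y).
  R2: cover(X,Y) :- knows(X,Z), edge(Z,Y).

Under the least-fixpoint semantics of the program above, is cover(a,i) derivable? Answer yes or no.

yes

round 1: derive cover(a,d) via R0 from knows(a,d)
round 1: derive cover(a,e) via R0 from knows(a,e)
round 1: derive cover(b,a) via R0 from knows(b,a)
round 1: derive cover(d,a) via R0 from knows(d,a)
round 1: derive cover(d,e) via R0 from knows(d,e)
round 1: derive cover(e,f) via R0 from knows(e,f)
round 1: derive cover(e,i) via R0 from knows(e,i)
round 1: derive cover(f,f) via R0 from knows(f,f)
round 1: derive cover(f,g) via R0 from knows(f,g)
round 1: derive cover(f,j) via R0 from knows(f,j)
round 1: derive cover(g,e) via R0 from knows(g,e)
round 1: derive cover(h,a) via R0 from knows(h,a)
round 1: derive cover(j,i) via R0 from knows(j,i)
round 1: derive cover(a,a) via R2 from knows(a,d), edge(d,a)
round 1: derive cover(a,h) via R2 from knows(a,d), edge(d,h)
round 1: derive cover(b,g) via R2 from knows(b,a), edge(a,g)
round 1: derive cover(b,h) via R2 from knows(b,a), edge(a,h)
round 1: derive cover(d,g) via R2 from knows(d,a), edge(a,g)
round 1: derive cover(d,h) via R2 from knows(d,a), edge(a,h)
round 1: derive cover(e,a) via R2 from knows(e,f), edge(f,a)
round 1: derive cover(e,b) via R2 from knows(e,i), edge(i,b)
round 1: derive cover(e,e) via R2 from knows(e,f), edge(f,e)
round 1: derive cover(e,g) via R2 from knows(e,f), edge(f,g)
round 1: derive cover(f,a) via R2 from knows(f,f), edge(f,a)
round 1: derive cover(f,e) via R2 from knows(f,f), edge(f,e)
round 1: derive cover(g,h) via R2 from knows(g,e), edge(e,h)
round 1: derive cover(h,g) via R2 from knows(h,a), edge(a,g)
round 1: derive cover(h,h) via R2 from knows(h,a), edge(a,h)
round 1: derive cover(j,b) via R2 from knows(j,i), edge(i,b)
round 2: derive cover(a,f) via R1 from cover(a,e), knows(e,f)
round 2: derive cover(a,i) via R1 from cover(a,e), knows(e,i)
round 2: derive cover(b,d) via R1 from cover(b,a), knows(a,d)
round 2: derive cover(b,e) via R1 from cover(b,a), knows(a,e)
round 2: derive cover(d,d) via R1 from cover(d,a), knows(a,d)
round 2: derive cover(d,f) via R1 from cover(d,e), knows(e,f)
round 2: derive cover(d,i) via R1 from cover(d,e), knows(e,i)
round 2: derive cover(e,d) via R1 from cover(e,a), knows(a,d)
round 2: derive cover(e,j) via R1 from cover(e,f), knows(f,j)
round 2: derive cover(f,d) via R1 from cover(f,a), knows(a,d)
round 2: derive cover(f,i) via R1 from cover(f,e), knows(e,i)
round 2: derive cover(g,a) via R1 from cover(g,h), knows(h,a)
round 2: derive cover(g,f) via R1 from cover(g,e), knows(e,f)
round 2: derive cover(g,i) via R1 from cover(g,e), knows(e,i)
round 2: derive cover(h,d) via R1 from cover(h,a), knows(a,d)
round 2: derive cover(h,e) via R1 from cover(h,a), knows(a,e)
round 2: derive cover(j,a) via R1 from cover(j,b), knows(b,a)
round 3: derive cover(a,g) via R1 from cover(a,f), knows(f,g)
round 3: derive cover(a,j) via R1 from cover(a,f), knows(f,j)
round 3: derive cover(b,f) via R1 from cover(b,e), knows(e,f)
round 3: derive cover(b,i) via R1 from cover(b,e), knows(e,i)
round 3: derive cover(d,j) via R1 from cover(d,f), knows(f,j)
round 3: derive cover(g,d) via R1 from cover(g,a), knows(a,d)
round 3: derive cover(g,g) via R1 from cover(g,f), knows(f,g)
round 3: derive cover(g,j) via R1 from cover(g,f), knows(f,j)
round 3: derive cover(h,f) via R1 from cover(h,e), knows(e,f)
round 3: derive cover(h,i) via R1 from cover(h,e), knows(e,i)
round 3: derive cover(j,d) via R1 from cover(j,a), knows(a,d)
round 3: derive cover(j,e) via R1 from cover(j,a), knows(a,e)
round 4: derive cover(b,j) via R1 from cover(b,f), knows(f,j)
round 4: derive cover(h,j) via R1 from cover(h,f), knows(f,j)
round 4: derive cover(j,f) via R1 from cover(j,e), knows(e,f)
round 5: derive cover(j,g) via R1 from cover(j,f), knows(f,g)
round 5: derive cover(j,j) via R1 from cover(j,f), knows(f,j)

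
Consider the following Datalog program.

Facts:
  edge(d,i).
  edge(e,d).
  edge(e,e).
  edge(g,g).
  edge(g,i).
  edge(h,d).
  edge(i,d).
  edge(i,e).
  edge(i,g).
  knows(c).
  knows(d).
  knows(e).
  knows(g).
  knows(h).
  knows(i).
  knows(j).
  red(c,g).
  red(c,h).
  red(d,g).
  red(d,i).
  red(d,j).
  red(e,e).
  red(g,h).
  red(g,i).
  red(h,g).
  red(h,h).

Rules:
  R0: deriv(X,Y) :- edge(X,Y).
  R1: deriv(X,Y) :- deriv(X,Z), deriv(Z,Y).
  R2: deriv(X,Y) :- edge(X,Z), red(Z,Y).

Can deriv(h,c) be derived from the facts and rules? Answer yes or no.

round 1: derive deriv(d,i) via R0 from edge(d,i)
round 1: derive deriv(e,d) via R0 from edge(e,d)
round 1: derive deriv(e,e) via R0 from edge(e,e)
round 1: derive deriv(g,g) via R0 from edge(g,g)
round 1: derive deriv(g,i) via R0 from edge(g,i)
round 1: derive deriv(h,d) via R0 from edge(h,d)
round 1: derive deriv(i,d) via R0 from edge(i,d)
round 1: derive deriv(i,e) via R0 from edge(i,e)
round 1: derive deriv(i,g) via R0 from edge(i,g)
round 1: derive deriv(e,g) via R2 from edge(e,d), red(d,g)
round 1: derive deriv(e,i) via R2 from edge(e,d), red(d,i)
round 1: derive deriv(e,j) via R2 from edge(e,d), red(d,j)
round 1: derive deriv(g,h) via R2 from edge(g,g), red(g,h)
round 1: derive deriv(h,g) via R2 from edge(h,d), red(d,g)
round 1: derive deriv(h,i) via R2 from edge(h,d), red(d,i)
round 1: derive deriv(h,j) via R2 from edge(h,d), red(d,j)
round 1: derive deriv(i,h) via R2 from edge(i,g), red(g,h)
round 1: derive deriv(i,i) via R2 from edge(i,d), red(d,i)
round 1: derive deriv(i,j) via R2 from edge(i,d), red(d,j)
round 2: derive deriv(d,d) via R1 from deriv(d,i), deriv(i,d)
round 2: derive deriv(d,e) via R1 from deriv(d,i), deriv(i,e)
round 2: derive deriv(d,g) via R1 from deriv(d,i), deriv(i,g)
round 2: derive deriv(d,h) via R1 from deriv(d,i), deriv(i,h)
round 2: derive deriv(d,j) via R1 from deriv(d,i), deriv(i,j)
round 2: derive deriv(e,h) via R1 from deriv(e,g), deriv(g,h)
round 2: derive deriv(g,d) via R1 from deriv(g,h), deriv(h,d)
round 2: derive deriv(g,e) via R1 from deriv(g,i), deriv(i,e)
round 2: derive deriv(g,j) via R1 from deriv(g,h), deriv(h,j)
round 2: derive deriv(h,e) via R1 from deriv(h,i), deriv(i,e)
round 2: derive deriv(h,h) via R1 from deriv(h,g), deriv(g,h)

no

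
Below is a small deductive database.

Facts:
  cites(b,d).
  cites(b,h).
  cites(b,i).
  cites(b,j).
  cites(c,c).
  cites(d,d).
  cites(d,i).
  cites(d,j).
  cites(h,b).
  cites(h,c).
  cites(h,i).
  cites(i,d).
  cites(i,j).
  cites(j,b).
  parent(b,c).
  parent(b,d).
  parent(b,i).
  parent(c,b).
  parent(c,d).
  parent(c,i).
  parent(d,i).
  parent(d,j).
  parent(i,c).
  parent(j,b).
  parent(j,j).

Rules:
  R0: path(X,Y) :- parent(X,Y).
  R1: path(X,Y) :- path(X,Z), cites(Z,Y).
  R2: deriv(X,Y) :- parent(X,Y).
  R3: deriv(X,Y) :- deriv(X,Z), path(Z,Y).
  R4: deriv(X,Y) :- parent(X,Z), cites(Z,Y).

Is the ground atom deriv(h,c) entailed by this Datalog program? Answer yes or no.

no

round 1: derive path(b,c) via R0 from parent(b,c)
round 1: derive path(b,d) via R0 from parent(b,d)
round 1: derive path(b,i) via R0 from parent(b,i)
round 1: derive path(c,b) via R0 from parent(c,b)
round 1: derive path(c,d) via R0 from parent(c,d)
round 1: derive path(c,i) via R0 from parent(c,i)
round 1: derive path(d,i) via R0 from parent(d,i)
round 1: derive path(d,j) via R0 from parent(d,j)
round 1: derive path(i,c) via R0 from parent(i,c)
round 1: derive path(j,b) via R0 from parent(j,b)
round 1: derive path(j,j) via R0 from parent(j,j)
round 1: derive deriv(b,c) via R2 from parent(b,c)
round 1: derive deriv(b,d) via R2 from parent(b,d)
round 1: derive deriv(b,i) via R2 from parent(b,i)
round 1: derive deriv(c,b) via R2 from parent(c,b)
round 1: derive deriv(c,d) via R2 from parent(c,d)
round 1: derive deriv(c,i) via R2 from parent(c,i)
round 1: derive deriv(d,i) via R2 from parent(d,i)
round 1: derive deriv(d,j) via R2 from parent(d,j)
round 1: derive deriv(i,c) via R2 from parent(i,c)
round 1: derive deriv(j,b) via R2 from parent(j,b)
round 1: derive deriv(j,j) via R2 from parent(j,j)
round 1: derive deriv(b,j) via R4 from parent(b,d), cites(d,j)
round 1: derive deriv(c,h) via R4 from parent(c,b), cites(b,h)
round 1: derive deriv(c,j) via R4 from parent(c,b), cites(b,j)
round 1: derive deriv(d,b) via R4 from parent(d,j), cites(j,b)
round 1: derive deriv(d,d) via R4 from parent(d,i), cites(i,d)
round 1: derive deriv(j,d) via R4 from parent(j,b), cites(b,d)
round 1: derive deriv(j,h) via R4 from parent(j,b), cites(b,h)
round 1: derive deriv(j,i) via R4 from parent(j,b), cites(b,i)
round 2: derive path(b,j) via R1 from path(b,d), cites(d,j)
round 2: derive path(c,h) via R1 from path(c,b), cites(b,h)
round 2: derive path(c,j) via R1 from path(c,b), cites(b,j)
round 2: derive path(d,b) via R1 from path(d,j), cites(j,b)
round 2: derive path(d,d) via R1 from path(d,i), cites(i,d)
round 2: derive path(j,d) via R1 from path(j,b), cites(b,d)
round 2: derive path(j,h) via R1 from path(j,b), cites(b,h)
round 2: derive path(j,i) via R1 from path(j,b), cites(b,i)
round 2: derive deriv(b,b) via R3 from deriv(b,c), path(c,b)
round 2: derive deriv(c,c) via R3 from deriv(c,b), path(b,c)
round 2: derive deriv(d,c) via R3 from deriv(d,b), path(b,c)
round 2: derive deriv(i,b) via R3 from deriv(i,c), path(c,b)
round 2: derive deriv(i,d) via R3 from deriv(i,c), path(c,d)
round 2: derive deriv(i,i) via R3 from deriv(i,c), path(c,i)
round 2: derive deriv(j,c) via R3 from deriv(j,b), path(b,c)
round 3: derive path(b,b) via R1 from path(b,j), cites(j,b)
round 3: derive path(c,c) via R1 from path(c,h), cites(h,c)
round 3: derive path(d,h) via R1 from path(d,b), cites(b,h)
round 3: derive path(j,c) via R1 from path(j,h), cites(h,c)
round 3: derive deriv(b,h) via R3 from deriv(b,c), path(c,h)
round 3: derive deriv(d,h) via R3 from deriv(d,c), path(c,h)
round 3: derive deriv(i,h) via R3 from deriv(i,c), path(c,h)
round 3: derive deriv(i,j) via R3 from deriv(i,b), path(b,j)
round 4: derive path(b,h) via R1 from path(b,b), cites(b,h)
round 4: derive path(d,c) via R1 from path(d,h), cites(h,c)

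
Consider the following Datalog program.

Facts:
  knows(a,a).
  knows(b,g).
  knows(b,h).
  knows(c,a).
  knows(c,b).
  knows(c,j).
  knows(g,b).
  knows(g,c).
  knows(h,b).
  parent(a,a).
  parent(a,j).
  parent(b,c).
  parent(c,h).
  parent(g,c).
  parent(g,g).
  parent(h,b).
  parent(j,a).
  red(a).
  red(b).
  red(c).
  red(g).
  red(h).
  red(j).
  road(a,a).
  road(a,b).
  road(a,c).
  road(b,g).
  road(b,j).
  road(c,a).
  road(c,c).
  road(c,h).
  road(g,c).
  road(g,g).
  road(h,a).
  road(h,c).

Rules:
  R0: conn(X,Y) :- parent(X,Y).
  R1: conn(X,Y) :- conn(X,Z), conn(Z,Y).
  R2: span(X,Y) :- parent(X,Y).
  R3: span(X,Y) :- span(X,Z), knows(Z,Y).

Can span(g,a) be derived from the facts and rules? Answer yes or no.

yes

round 1: derive span(a,a) via R2 from parent(a,a)
round 1: derive span(a,j) via R2 from parent(a,j)
round 1: derive span(b,c) via R2 from parent(b,c)
round 1: derive span(c,h) via R2 from parent(c,h)
round 1: derive span(g,c) via R2 from parent(g,c)
round 1: derive span(g,g) via R2 from parent(g,g)
round 1: derive span(h,b) via R2 from parent(h,b)
round 1: derive span(j,a) via R2 from parent(j,a)
round 2: derive span(b,a) via R3 from span(b,c), knows(c,a)
round 2: derive span(b,b) via R3 from span(b,c), knows(c,b)
round 2: derive span(b,j) via R3 from span(b,c), knows(c,j)
round 2: derive span(c,b) via R3 from span(c,h), knows(h,b)
round 2: derive span(g,a) via R3 from span(g,c), knows(c,a)
round 2: derive span(g,b) via R3 from span(g,c), knows(c,b)
round 2: derive span(g,j) via R3 from span(g,c), knows(c,j)
round 2: derive span(h,g) via R3 from span(h,b), knows(b,g)
round 2: derive span(h,h) via R3 from span(h,b), knows(b,h)
round 3: derive span(b,g) via R3 from span(b,b), knows(b,g)
round 3: derive span(b,h) via R3 from span(b,b), knows(b,h)
round 3: derive span(c,g) via R3 from span(c,b), knows(b,g)
round 3: derive span(g,h) via R3 from span(g,b), knows(b,h)
round 3: derive span(h,c) via R3 from span(h,g), knows(g,c)
round 4: derive span(c,c) via R3 from span(c,g), knows(g,c)
round 4: derive span(h,a) via R3 from span(h,c), knows(c,a)
round 4: derive span(h,j) via R3 from span(h,c), knows(c,j)
round 5: derive span(c,a) via R3 from span(c,c), knows(c,a)
round 5: derive span(c,j) via R3 from span(c,c), knows(c,j)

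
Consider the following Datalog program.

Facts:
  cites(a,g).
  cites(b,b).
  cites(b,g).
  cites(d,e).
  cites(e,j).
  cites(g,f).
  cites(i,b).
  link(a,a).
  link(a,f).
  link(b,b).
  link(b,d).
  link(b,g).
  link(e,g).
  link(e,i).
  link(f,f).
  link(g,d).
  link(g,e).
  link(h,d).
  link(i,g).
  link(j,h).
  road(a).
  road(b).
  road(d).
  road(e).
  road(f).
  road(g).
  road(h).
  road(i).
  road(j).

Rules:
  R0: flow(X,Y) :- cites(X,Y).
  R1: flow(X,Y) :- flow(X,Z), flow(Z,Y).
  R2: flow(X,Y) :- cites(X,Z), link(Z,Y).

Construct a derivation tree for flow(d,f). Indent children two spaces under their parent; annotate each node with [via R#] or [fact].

round 1: derive flow(a,g) via R0 from cites(a,g)
round 1: derive flow(b,b) via R0 from cites(b,b)
round 1: derive flow(b,g) via R0 from cites(b,g)
round 1: derive flow(d,e) via R0 from cites(d,e)
round 1: derive flow(e,j) via R0 from cites(e,j)
round 1: derive flow(g,f) via R0 from cites(g,f)
round 1: derive flow(i,b) via R0 from cites(i,b)
round 1: derive flow(a,d) via R2 from cites(a,g), link(g,d)
round 1: derive flow(a,e) via R2 from cites(a,g), link(g,e)
round 1: derive flow(b,d) via R2 from cites(b,b), link(b,d)
round 1: derive flow(b,e) via R2 from cites(b,g), link(g,e)
round 1: derive flow(d,g) via R2 from cites(d,e), link(e,g)
round 1: derive flow(d,i) via R2 from cites(d,e), link(e,i)
round 1: derive flow(e,h) via R2 from cites(e,j), link(j,h)
round 1: derive flow(i,d) via R2 from cites(i,b), link(b,d)
round 1: derive flow(i,g) via R2 from cites(i,b), link(b,g)
round 2: derive flow(a,f) via R1 from flow(a,g), flow(g,f)
round 2: derive flow(a,h) via R1 from flow(a,e), flow(e,h)
round 2: derive flow(a,i) via R1 from flow(a,d), flow(d,i)
round 2: derive flow(a,j) via R1 from flow(a,e), flow(e,j)
round 2: derive flow(b,f) via R1 from flow(b,g), flow(g,f)
round 2: derive flow(b,h) via R1 from flow(b,e), flow(e,h)
round 2: derive flow(b,i) via R1 from flow(b,d), flow(d,i)
round 2: derive flow(b,j) via R1 from flow(b,e), flow(e,j)
round 2: derive flow(d,b) via R1 from flow(d,i), flow(i,b)
round 2: derive flow(d,d) via R1 from flow(d,i), flow(i,d)
round 2: derive flow(d,f) via R1 from flow(d,g), flow(g,f)
round 2: derive flow(d,h) via R1 from flow(d,e), flow(e,h)
round 2: derive flow(d,j) via R1 from flow(d,e), flow(e,j)
round 2: derive flow(i,e) via R1 from flow(i,b), flow(b,e)
round 2: derive flow(i,f) via R1 from flow(i,g), flow(g,f)
round 2: derive flow(i,i) via R1 from flow(i,d), flow(d,i)
round 3: derive flow(a,b) via R1 from flow(a,d), flow(d,b)
round 3: derive flow(i,h) via R1 from flow(i,b), flow(b,h)
round 3: derive flow(i,j) via R1 from flow(i,b), flow(b,j)

flow(d,f)  [via R1]
  flow(d,g)  [via R2]
    cites(d,e)  [fact]
    link(e,g)  [fact]
  flow(g,f)  [via R0]
    cites(g,f)  [fact]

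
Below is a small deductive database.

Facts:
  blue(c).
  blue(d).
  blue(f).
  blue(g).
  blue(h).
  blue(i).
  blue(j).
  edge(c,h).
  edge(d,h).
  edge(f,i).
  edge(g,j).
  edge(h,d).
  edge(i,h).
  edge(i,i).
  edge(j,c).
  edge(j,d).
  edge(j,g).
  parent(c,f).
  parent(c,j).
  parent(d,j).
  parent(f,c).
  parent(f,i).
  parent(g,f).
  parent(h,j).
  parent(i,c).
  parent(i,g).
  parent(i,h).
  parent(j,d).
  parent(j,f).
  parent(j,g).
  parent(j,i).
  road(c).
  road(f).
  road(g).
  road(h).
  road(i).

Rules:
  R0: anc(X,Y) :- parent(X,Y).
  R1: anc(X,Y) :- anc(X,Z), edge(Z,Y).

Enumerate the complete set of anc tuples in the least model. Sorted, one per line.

anc(c,c)
anc(c,d)
anc(c,f)
anc(c,g)
anc(c,h)
anc(c,i)
anc(c,j)
anc(d,c)
anc(d,d)
anc(d,g)
anc(d,h)
anc(d,j)
anc(f,c)
anc(f,d)
anc(f,h)
anc(f,i)
anc(g,d)
anc(g,f)
anc(g,h)
anc(g,i)
anc(h,c)
anc(h,d)
anc(h,g)
anc(h,h)
anc(h,j)
anc(i,c)
anc(i,d)
anc(i,g)
anc(i,h)
anc(i,j)
anc(j,c)
anc(j,d)
anc(j,f)
anc(j,g)
anc(j,h)
anc(j,i)
anc(j,j)

round 1: derive anc(c,f) via R0 from parent(c,f)
round 1: derive anc(c,j) via R0 from parent(c,j)
round 1: derive anc(d,j) via R0 from parent(d,j)
round 1: derive anc(f,c) via R0 from parent(f,c)
round 1: derive anc(f,i) via R0 from parent(f,i)
round 1: derive anc(g,f) via R0 from parent(g,f)
round 1: derive anc(h,j) via R0 from parent(h,j)
round 1: derive anc(i,c) via R0 from parent(i,c)
round 1: derive anc(i,g) via R0 from parent(i,g)
round 1: derive anc(i,h) via R0 from parent(i,h)
round 1: derive anc(j,d) via R0 from parent(j,d)
round 1: derive anc(j,f) via R0 from parent(j,f)
round 1: derive anc(j,g) via R0 from parent(j,g)
round 1: derive anc(j,i) via R0 from parent(j,i)
round 2: derive anc(c,c) via R1 from anc(c,j), edge(j,c)
round 2: derive anc(c,d) via R1 from anc(c,j), edge(j,d)
round 2: derive anc(c,g) via R1 from anc(c,j), edge(j,g)
round 2: derive anc(c,i) via R1 from anc(c,f), edge(f,i)
round 2: derive anc(d,c) via R1 from anc(d,j), edge(j,c)
round 2: derive anc(d,d) via R1 from anc(d,j), edge(j,d)
round 2: derive anc(d,g) via R1 from anc(d,j), edge(j,g)
round 2: derive anc(f,h) via R1 from anc(f,c), edge(c,h)
round 2: derive anc(g,i) via R1 from anc(g,f), edge(f,i)
round 2: derive anc(h,c) via R1 from anc(h,j), edge(j,c)
round 2: derive anc(h,d) via R1 from anc(h,j), edge(j,d)
round 2: derive anc(h,g) via R1 from anc(h,j), edge(j,g)
round 2: derive anc(i,d) via R1 from anc(i,h), edge(h,d)
round 2: derive anc(i,j) via R1 from anc(i,g), edge(g,j)
round 2: derive anc(j,h) via R1 from anc(j,d), edge(d,h)
round 2: derive anc(j,j) via R1 from anc(j,g), edge(g,j)
round 3: derive anc(c,h) via R1 from anc(c,c), edge(c,h)
round 3: derive anc(d,h) via R1 from anc(d,c), edge(c,h)
round 3: derive anc(f,d) via R1 from anc(f,h), edge(h,d)
round 3: derive anc(g,h) via R1 from anc(g,i), edge(i,h)
round 3: derive anc(h,h) via R1 from anc(h,c), edge(c,h)
round 3: derive anc(j,c) via R1 from anc(j,j), edge(j,c)
round 4: derive anc(g,d) via R1 from anc(g,h), edge(h,d)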